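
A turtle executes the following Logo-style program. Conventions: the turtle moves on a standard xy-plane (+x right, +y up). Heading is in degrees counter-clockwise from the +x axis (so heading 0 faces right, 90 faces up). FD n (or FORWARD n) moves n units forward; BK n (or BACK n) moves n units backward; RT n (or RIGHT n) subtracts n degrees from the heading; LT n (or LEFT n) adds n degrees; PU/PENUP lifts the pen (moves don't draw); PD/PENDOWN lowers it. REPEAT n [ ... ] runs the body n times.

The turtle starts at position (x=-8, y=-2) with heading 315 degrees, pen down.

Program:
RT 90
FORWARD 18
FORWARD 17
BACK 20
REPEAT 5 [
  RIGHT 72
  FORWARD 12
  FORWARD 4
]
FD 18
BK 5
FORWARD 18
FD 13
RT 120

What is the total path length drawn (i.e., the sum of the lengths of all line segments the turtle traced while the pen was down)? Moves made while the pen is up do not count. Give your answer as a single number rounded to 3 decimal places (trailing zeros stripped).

Answer: 189

Derivation:
Executing turtle program step by step:
Start: pos=(-8,-2), heading=315, pen down
RT 90: heading 315 -> 225
FD 18: (-8,-2) -> (-20.728,-14.728) [heading=225, draw]
FD 17: (-20.728,-14.728) -> (-32.749,-26.749) [heading=225, draw]
BK 20: (-32.749,-26.749) -> (-18.607,-12.607) [heading=225, draw]
REPEAT 5 [
  -- iteration 1/5 --
  RT 72: heading 225 -> 153
  FD 12: (-18.607,-12.607) -> (-29.299,-7.159) [heading=153, draw]
  FD 4: (-29.299,-7.159) -> (-32.863,-5.343) [heading=153, draw]
  -- iteration 2/5 --
  RT 72: heading 153 -> 81
  FD 12: (-32.863,-5.343) -> (-30.985,6.51) [heading=81, draw]
  FD 4: (-30.985,6.51) -> (-30.36,10.46) [heading=81, draw]
  -- iteration 3/5 --
  RT 72: heading 81 -> 9
  FD 12: (-30.36,10.46) -> (-18.507,12.337) [heading=9, draw]
  FD 4: (-18.507,12.337) -> (-14.557,12.963) [heading=9, draw]
  -- iteration 4/5 --
  RT 72: heading 9 -> 297
  FD 12: (-14.557,12.963) -> (-9.109,2.271) [heading=297, draw]
  FD 4: (-9.109,2.271) -> (-7.293,-1.293) [heading=297, draw]
  -- iteration 5/5 --
  RT 72: heading 297 -> 225
  FD 12: (-7.293,-1.293) -> (-15.778,-9.778) [heading=225, draw]
  FD 4: (-15.778,-9.778) -> (-18.607,-12.607) [heading=225, draw]
]
FD 18: (-18.607,-12.607) -> (-31.335,-25.335) [heading=225, draw]
BK 5: (-31.335,-25.335) -> (-27.799,-21.799) [heading=225, draw]
FD 18: (-27.799,-21.799) -> (-40.527,-34.527) [heading=225, draw]
FD 13: (-40.527,-34.527) -> (-49.719,-43.719) [heading=225, draw]
RT 120: heading 225 -> 105
Final: pos=(-49.719,-43.719), heading=105, 17 segment(s) drawn

Segment lengths:
  seg 1: (-8,-2) -> (-20.728,-14.728), length = 18
  seg 2: (-20.728,-14.728) -> (-32.749,-26.749), length = 17
  seg 3: (-32.749,-26.749) -> (-18.607,-12.607), length = 20
  seg 4: (-18.607,-12.607) -> (-29.299,-7.159), length = 12
  seg 5: (-29.299,-7.159) -> (-32.863,-5.343), length = 4
  seg 6: (-32.863,-5.343) -> (-30.985,6.51), length = 12
  seg 7: (-30.985,6.51) -> (-30.36,10.46), length = 4
  seg 8: (-30.36,10.46) -> (-18.507,12.337), length = 12
  seg 9: (-18.507,12.337) -> (-14.557,12.963), length = 4
  seg 10: (-14.557,12.963) -> (-9.109,2.271), length = 12
  seg 11: (-9.109,2.271) -> (-7.293,-1.293), length = 4
  seg 12: (-7.293,-1.293) -> (-15.778,-9.778), length = 12
  seg 13: (-15.778,-9.778) -> (-18.607,-12.607), length = 4
  seg 14: (-18.607,-12.607) -> (-31.335,-25.335), length = 18
  seg 15: (-31.335,-25.335) -> (-27.799,-21.799), length = 5
  seg 16: (-27.799,-21.799) -> (-40.527,-34.527), length = 18
  seg 17: (-40.527,-34.527) -> (-49.719,-43.719), length = 13
Total = 189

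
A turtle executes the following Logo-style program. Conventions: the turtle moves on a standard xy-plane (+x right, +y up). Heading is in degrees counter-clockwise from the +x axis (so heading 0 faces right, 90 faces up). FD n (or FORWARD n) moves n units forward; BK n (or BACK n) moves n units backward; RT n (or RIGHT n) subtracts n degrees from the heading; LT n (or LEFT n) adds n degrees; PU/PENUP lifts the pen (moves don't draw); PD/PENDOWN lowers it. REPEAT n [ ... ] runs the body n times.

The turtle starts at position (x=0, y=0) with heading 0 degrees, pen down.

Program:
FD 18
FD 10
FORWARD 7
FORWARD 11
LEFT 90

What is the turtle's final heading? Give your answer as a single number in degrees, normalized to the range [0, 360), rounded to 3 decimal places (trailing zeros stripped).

Executing turtle program step by step:
Start: pos=(0,0), heading=0, pen down
FD 18: (0,0) -> (18,0) [heading=0, draw]
FD 10: (18,0) -> (28,0) [heading=0, draw]
FD 7: (28,0) -> (35,0) [heading=0, draw]
FD 11: (35,0) -> (46,0) [heading=0, draw]
LT 90: heading 0 -> 90
Final: pos=(46,0), heading=90, 4 segment(s) drawn

Answer: 90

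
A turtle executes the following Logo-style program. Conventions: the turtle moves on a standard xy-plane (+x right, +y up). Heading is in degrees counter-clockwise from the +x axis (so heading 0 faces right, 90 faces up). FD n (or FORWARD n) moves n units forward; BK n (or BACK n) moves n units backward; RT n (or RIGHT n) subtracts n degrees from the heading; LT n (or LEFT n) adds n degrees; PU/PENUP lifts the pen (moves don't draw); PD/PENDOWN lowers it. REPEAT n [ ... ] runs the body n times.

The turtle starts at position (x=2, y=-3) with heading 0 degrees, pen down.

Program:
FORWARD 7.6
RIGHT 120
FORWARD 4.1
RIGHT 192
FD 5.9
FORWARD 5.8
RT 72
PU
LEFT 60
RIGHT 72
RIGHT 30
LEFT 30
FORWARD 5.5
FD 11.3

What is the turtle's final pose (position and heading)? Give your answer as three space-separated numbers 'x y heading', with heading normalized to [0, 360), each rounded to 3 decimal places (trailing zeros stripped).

Executing turtle program step by step:
Start: pos=(2,-3), heading=0, pen down
FD 7.6: (2,-3) -> (9.6,-3) [heading=0, draw]
RT 120: heading 0 -> 240
FD 4.1: (9.6,-3) -> (7.55,-6.551) [heading=240, draw]
RT 192: heading 240 -> 48
FD 5.9: (7.55,-6.551) -> (11.498,-2.166) [heading=48, draw]
FD 5.8: (11.498,-2.166) -> (15.379,2.144) [heading=48, draw]
RT 72: heading 48 -> 336
PU: pen up
LT 60: heading 336 -> 36
RT 72: heading 36 -> 324
RT 30: heading 324 -> 294
LT 30: heading 294 -> 324
FD 5.5: (15.379,2.144) -> (19.828,-1.089) [heading=324, move]
FD 11.3: (19.828,-1.089) -> (28.97,-7.731) [heading=324, move]
Final: pos=(28.97,-7.731), heading=324, 4 segment(s) drawn

Answer: 28.97 -7.731 324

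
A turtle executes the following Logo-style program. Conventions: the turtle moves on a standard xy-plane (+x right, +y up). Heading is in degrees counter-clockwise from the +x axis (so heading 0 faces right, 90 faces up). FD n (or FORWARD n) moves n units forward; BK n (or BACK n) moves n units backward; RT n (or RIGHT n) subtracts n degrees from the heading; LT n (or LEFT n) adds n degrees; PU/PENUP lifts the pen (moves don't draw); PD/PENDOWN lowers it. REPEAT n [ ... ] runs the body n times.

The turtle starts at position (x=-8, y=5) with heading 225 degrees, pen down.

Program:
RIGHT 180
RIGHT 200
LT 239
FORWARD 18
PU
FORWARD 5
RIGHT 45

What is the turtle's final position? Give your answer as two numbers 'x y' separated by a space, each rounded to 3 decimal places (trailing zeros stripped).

Executing turtle program step by step:
Start: pos=(-8,5), heading=225, pen down
RT 180: heading 225 -> 45
RT 200: heading 45 -> 205
LT 239: heading 205 -> 84
FD 18: (-8,5) -> (-6.118,22.901) [heading=84, draw]
PU: pen up
FD 5: (-6.118,22.901) -> (-5.596,27.874) [heading=84, move]
RT 45: heading 84 -> 39
Final: pos=(-5.596,27.874), heading=39, 1 segment(s) drawn

Answer: -5.596 27.874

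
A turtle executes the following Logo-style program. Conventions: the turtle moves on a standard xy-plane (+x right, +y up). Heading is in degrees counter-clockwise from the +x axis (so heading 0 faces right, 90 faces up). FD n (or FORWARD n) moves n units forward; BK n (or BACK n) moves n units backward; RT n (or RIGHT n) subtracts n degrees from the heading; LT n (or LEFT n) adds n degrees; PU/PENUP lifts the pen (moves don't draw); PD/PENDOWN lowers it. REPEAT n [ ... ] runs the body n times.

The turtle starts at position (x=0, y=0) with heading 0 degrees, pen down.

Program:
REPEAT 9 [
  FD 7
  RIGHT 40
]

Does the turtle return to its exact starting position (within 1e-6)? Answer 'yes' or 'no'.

Executing turtle program step by step:
Start: pos=(0,0), heading=0, pen down
REPEAT 9 [
  -- iteration 1/9 --
  FD 7: (0,0) -> (7,0) [heading=0, draw]
  RT 40: heading 0 -> 320
  -- iteration 2/9 --
  FD 7: (7,0) -> (12.362,-4.5) [heading=320, draw]
  RT 40: heading 320 -> 280
  -- iteration 3/9 --
  FD 7: (12.362,-4.5) -> (13.578,-11.393) [heading=280, draw]
  RT 40: heading 280 -> 240
  -- iteration 4/9 --
  FD 7: (13.578,-11.393) -> (10.078,-17.455) [heading=240, draw]
  RT 40: heading 240 -> 200
  -- iteration 5/9 --
  FD 7: (10.078,-17.455) -> (3.5,-19.849) [heading=200, draw]
  RT 40: heading 200 -> 160
  -- iteration 6/9 --
  FD 7: (3.5,-19.849) -> (-3.078,-17.455) [heading=160, draw]
  RT 40: heading 160 -> 120
  -- iteration 7/9 --
  FD 7: (-3.078,-17.455) -> (-6.578,-11.393) [heading=120, draw]
  RT 40: heading 120 -> 80
  -- iteration 8/9 --
  FD 7: (-6.578,-11.393) -> (-5.362,-4.5) [heading=80, draw]
  RT 40: heading 80 -> 40
  -- iteration 9/9 --
  FD 7: (-5.362,-4.5) -> (0,0) [heading=40, draw]
  RT 40: heading 40 -> 0
]
Final: pos=(0,0), heading=0, 9 segment(s) drawn

Start position: (0, 0)
Final position: (0, 0)
Distance = 0; < 1e-6 -> CLOSED

Answer: yes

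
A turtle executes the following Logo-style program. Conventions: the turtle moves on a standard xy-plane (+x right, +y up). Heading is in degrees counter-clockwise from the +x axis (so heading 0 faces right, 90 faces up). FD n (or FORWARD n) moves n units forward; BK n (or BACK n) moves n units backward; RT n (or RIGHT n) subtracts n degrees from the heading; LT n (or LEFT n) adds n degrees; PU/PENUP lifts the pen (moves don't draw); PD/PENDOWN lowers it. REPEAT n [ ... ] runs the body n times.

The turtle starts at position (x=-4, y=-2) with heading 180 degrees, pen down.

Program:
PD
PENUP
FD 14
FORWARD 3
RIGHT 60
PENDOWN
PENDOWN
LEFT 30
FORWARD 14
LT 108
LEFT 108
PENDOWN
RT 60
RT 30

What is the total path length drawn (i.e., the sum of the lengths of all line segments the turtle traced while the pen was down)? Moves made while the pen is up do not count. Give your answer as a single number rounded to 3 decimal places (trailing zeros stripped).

Answer: 14

Derivation:
Executing turtle program step by step:
Start: pos=(-4,-2), heading=180, pen down
PD: pen down
PU: pen up
FD 14: (-4,-2) -> (-18,-2) [heading=180, move]
FD 3: (-18,-2) -> (-21,-2) [heading=180, move]
RT 60: heading 180 -> 120
PD: pen down
PD: pen down
LT 30: heading 120 -> 150
FD 14: (-21,-2) -> (-33.124,5) [heading=150, draw]
LT 108: heading 150 -> 258
LT 108: heading 258 -> 6
PD: pen down
RT 60: heading 6 -> 306
RT 30: heading 306 -> 276
Final: pos=(-33.124,5), heading=276, 1 segment(s) drawn

Segment lengths:
  seg 1: (-21,-2) -> (-33.124,5), length = 14
Total = 14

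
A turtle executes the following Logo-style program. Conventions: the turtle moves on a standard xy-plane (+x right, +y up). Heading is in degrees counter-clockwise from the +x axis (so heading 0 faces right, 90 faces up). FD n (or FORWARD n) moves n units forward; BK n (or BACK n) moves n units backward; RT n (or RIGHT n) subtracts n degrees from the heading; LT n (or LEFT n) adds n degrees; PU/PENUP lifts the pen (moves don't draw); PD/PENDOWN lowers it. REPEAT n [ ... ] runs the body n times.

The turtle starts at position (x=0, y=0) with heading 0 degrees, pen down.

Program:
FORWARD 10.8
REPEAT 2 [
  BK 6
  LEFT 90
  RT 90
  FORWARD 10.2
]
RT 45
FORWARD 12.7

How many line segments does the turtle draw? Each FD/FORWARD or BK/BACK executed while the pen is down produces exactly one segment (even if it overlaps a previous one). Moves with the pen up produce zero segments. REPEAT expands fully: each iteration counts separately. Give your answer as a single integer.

Executing turtle program step by step:
Start: pos=(0,0), heading=0, pen down
FD 10.8: (0,0) -> (10.8,0) [heading=0, draw]
REPEAT 2 [
  -- iteration 1/2 --
  BK 6: (10.8,0) -> (4.8,0) [heading=0, draw]
  LT 90: heading 0 -> 90
  RT 90: heading 90 -> 0
  FD 10.2: (4.8,0) -> (15,0) [heading=0, draw]
  -- iteration 2/2 --
  BK 6: (15,0) -> (9,0) [heading=0, draw]
  LT 90: heading 0 -> 90
  RT 90: heading 90 -> 0
  FD 10.2: (9,0) -> (19.2,0) [heading=0, draw]
]
RT 45: heading 0 -> 315
FD 12.7: (19.2,0) -> (28.18,-8.98) [heading=315, draw]
Final: pos=(28.18,-8.98), heading=315, 6 segment(s) drawn
Segments drawn: 6

Answer: 6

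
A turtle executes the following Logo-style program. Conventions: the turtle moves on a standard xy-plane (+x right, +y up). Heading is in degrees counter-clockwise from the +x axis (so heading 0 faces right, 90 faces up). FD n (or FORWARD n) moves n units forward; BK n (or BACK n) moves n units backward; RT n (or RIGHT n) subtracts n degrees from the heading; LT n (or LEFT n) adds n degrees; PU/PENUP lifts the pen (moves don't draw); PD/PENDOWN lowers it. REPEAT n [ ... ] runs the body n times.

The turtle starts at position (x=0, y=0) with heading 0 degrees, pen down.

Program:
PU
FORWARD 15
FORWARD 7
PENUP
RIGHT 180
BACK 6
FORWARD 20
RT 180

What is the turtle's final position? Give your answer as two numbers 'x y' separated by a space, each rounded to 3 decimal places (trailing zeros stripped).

Executing turtle program step by step:
Start: pos=(0,0), heading=0, pen down
PU: pen up
FD 15: (0,0) -> (15,0) [heading=0, move]
FD 7: (15,0) -> (22,0) [heading=0, move]
PU: pen up
RT 180: heading 0 -> 180
BK 6: (22,0) -> (28,0) [heading=180, move]
FD 20: (28,0) -> (8,0) [heading=180, move]
RT 180: heading 180 -> 0
Final: pos=(8,0), heading=0, 0 segment(s) drawn

Answer: 8 0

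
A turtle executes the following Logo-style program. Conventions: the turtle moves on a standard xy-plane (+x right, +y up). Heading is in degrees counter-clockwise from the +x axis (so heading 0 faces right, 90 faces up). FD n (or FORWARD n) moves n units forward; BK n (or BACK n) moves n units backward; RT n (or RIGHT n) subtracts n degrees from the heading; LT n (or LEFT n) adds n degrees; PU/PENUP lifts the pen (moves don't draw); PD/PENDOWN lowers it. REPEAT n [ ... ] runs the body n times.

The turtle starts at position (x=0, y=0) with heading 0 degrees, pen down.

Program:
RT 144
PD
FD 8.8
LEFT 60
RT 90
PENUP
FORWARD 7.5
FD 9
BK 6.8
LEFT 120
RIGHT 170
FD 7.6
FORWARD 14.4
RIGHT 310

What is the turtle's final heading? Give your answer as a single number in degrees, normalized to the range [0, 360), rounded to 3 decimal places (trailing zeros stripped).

Answer: 186

Derivation:
Executing turtle program step by step:
Start: pos=(0,0), heading=0, pen down
RT 144: heading 0 -> 216
PD: pen down
FD 8.8: (0,0) -> (-7.119,-5.173) [heading=216, draw]
LT 60: heading 216 -> 276
RT 90: heading 276 -> 186
PU: pen up
FD 7.5: (-7.119,-5.173) -> (-14.578,-5.956) [heading=186, move]
FD 9: (-14.578,-5.956) -> (-23.529,-6.897) [heading=186, move]
BK 6.8: (-23.529,-6.897) -> (-16.766,-6.186) [heading=186, move]
LT 120: heading 186 -> 306
RT 170: heading 306 -> 136
FD 7.6: (-16.766,-6.186) -> (-22.233,-0.907) [heading=136, move]
FD 14.4: (-22.233,-0.907) -> (-32.592,9.096) [heading=136, move]
RT 310: heading 136 -> 186
Final: pos=(-32.592,9.096), heading=186, 1 segment(s) drawn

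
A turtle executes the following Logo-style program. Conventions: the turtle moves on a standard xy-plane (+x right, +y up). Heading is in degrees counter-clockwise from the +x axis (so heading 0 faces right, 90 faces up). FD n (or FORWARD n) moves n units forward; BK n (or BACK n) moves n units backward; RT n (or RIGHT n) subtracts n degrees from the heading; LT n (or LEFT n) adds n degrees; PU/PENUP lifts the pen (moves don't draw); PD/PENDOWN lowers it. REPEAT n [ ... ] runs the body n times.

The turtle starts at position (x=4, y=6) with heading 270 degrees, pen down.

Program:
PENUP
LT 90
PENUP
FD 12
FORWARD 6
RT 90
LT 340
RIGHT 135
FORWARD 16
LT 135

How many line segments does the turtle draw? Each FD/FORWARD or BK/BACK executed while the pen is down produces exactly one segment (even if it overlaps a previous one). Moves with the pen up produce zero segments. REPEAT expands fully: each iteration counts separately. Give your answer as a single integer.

Answer: 0

Derivation:
Executing turtle program step by step:
Start: pos=(4,6), heading=270, pen down
PU: pen up
LT 90: heading 270 -> 0
PU: pen up
FD 12: (4,6) -> (16,6) [heading=0, move]
FD 6: (16,6) -> (22,6) [heading=0, move]
RT 90: heading 0 -> 270
LT 340: heading 270 -> 250
RT 135: heading 250 -> 115
FD 16: (22,6) -> (15.238,20.501) [heading=115, move]
LT 135: heading 115 -> 250
Final: pos=(15.238,20.501), heading=250, 0 segment(s) drawn
Segments drawn: 0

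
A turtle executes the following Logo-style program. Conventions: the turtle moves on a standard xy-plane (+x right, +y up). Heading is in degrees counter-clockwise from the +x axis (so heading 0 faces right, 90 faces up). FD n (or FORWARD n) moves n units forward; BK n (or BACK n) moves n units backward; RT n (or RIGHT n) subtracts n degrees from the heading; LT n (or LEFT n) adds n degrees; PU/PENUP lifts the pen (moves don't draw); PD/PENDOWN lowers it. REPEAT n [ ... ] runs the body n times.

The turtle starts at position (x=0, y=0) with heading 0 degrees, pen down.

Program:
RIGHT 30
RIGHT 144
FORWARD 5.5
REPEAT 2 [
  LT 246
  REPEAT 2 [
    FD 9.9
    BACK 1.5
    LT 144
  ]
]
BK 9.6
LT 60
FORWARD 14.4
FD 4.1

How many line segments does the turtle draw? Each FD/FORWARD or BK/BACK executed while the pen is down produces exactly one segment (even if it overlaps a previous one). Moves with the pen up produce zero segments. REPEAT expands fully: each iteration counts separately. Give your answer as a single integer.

Answer: 12

Derivation:
Executing turtle program step by step:
Start: pos=(0,0), heading=0, pen down
RT 30: heading 0 -> 330
RT 144: heading 330 -> 186
FD 5.5: (0,0) -> (-5.47,-0.575) [heading=186, draw]
REPEAT 2 [
  -- iteration 1/2 --
  LT 246: heading 186 -> 72
  REPEAT 2 [
    -- iteration 1/2 --
    FD 9.9: (-5.47,-0.575) -> (-2.411,8.841) [heading=72, draw]
    BK 1.5: (-2.411,8.841) -> (-2.874,7.414) [heading=72, draw]
    LT 144: heading 72 -> 216
    -- iteration 2/2 --
    FD 9.9: (-2.874,7.414) -> (-10.883,1.595) [heading=216, draw]
    BK 1.5: (-10.883,1.595) -> (-9.67,2.477) [heading=216, draw]
    LT 144: heading 216 -> 0
  ]
  -- iteration 2/2 --
  LT 246: heading 0 -> 246
  REPEAT 2 [
    -- iteration 1/2 --
    FD 9.9: (-9.67,2.477) -> (-13.697,-6.568) [heading=246, draw]
    BK 1.5: (-13.697,-6.568) -> (-13.086,-5.197) [heading=246, draw]
    LT 144: heading 246 -> 30
    -- iteration 2/2 --
    FD 9.9: (-13.086,-5.197) -> (-4.513,-0.247) [heading=30, draw]
    BK 1.5: (-4.513,-0.247) -> (-5.812,-0.997) [heading=30, draw]
    LT 144: heading 30 -> 174
  ]
]
BK 9.6: (-5.812,-0.997) -> (3.736,-2.001) [heading=174, draw]
LT 60: heading 174 -> 234
FD 14.4: (3.736,-2.001) -> (-4.729,-13.651) [heading=234, draw]
FD 4.1: (-4.729,-13.651) -> (-7.138,-16.967) [heading=234, draw]
Final: pos=(-7.138,-16.967), heading=234, 12 segment(s) drawn
Segments drawn: 12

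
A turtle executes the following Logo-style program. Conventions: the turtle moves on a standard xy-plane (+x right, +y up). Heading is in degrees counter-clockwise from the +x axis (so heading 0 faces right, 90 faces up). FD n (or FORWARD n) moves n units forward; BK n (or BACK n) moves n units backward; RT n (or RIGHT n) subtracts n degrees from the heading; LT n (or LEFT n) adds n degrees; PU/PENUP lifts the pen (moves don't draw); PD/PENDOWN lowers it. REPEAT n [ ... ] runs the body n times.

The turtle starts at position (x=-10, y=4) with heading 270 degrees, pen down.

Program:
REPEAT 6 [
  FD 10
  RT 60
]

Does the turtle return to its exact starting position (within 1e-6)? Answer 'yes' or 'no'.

Answer: yes

Derivation:
Executing turtle program step by step:
Start: pos=(-10,4), heading=270, pen down
REPEAT 6 [
  -- iteration 1/6 --
  FD 10: (-10,4) -> (-10,-6) [heading=270, draw]
  RT 60: heading 270 -> 210
  -- iteration 2/6 --
  FD 10: (-10,-6) -> (-18.66,-11) [heading=210, draw]
  RT 60: heading 210 -> 150
  -- iteration 3/6 --
  FD 10: (-18.66,-11) -> (-27.321,-6) [heading=150, draw]
  RT 60: heading 150 -> 90
  -- iteration 4/6 --
  FD 10: (-27.321,-6) -> (-27.321,4) [heading=90, draw]
  RT 60: heading 90 -> 30
  -- iteration 5/6 --
  FD 10: (-27.321,4) -> (-18.66,9) [heading=30, draw]
  RT 60: heading 30 -> 330
  -- iteration 6/6 --
  FD 10: (-18.66,9) -> (-10,4) [heading=330, draw]
  RT 60: heading 330 -> 270
]
Final: pos=(-10,4), heading=270, 6 segment(s) drawn

Start position: (-10, 4)
Final position: (-10, 4)
Distance = 0; < 1e-6 -> CLOSED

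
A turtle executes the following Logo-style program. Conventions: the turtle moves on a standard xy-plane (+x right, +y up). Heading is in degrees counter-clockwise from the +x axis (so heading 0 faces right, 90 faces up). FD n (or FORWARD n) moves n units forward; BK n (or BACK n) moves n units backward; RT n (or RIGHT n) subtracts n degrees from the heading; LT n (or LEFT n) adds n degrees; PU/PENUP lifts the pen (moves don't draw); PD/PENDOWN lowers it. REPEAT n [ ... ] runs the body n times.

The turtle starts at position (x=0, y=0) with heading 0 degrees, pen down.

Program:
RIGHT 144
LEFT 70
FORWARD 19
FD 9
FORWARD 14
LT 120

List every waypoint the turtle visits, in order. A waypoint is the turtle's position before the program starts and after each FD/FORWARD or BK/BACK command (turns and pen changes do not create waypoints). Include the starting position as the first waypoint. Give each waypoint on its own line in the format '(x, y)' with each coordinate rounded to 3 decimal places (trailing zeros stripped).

Answer: (0, 0)
(5.237, -18.264)
(7.718, -26.915)
(11.577, -40.373)

Derivation:
Executing turtle program step by step:
Start: pos=(0,0), heading=0, pen down
RT 144: heading 0 -> 216
LT 70: heading 216 -> 286
FD 19: (0,0) -> (5.237,-18.264) [heading=286, draw]
FD 9: (5.237,-18.264) -> (7.718,-26.915) [heading=286, draw]
FD 14: (7.718,-26.915) -> (11.577,-40.373) [heading=286, draw]
LT 120: heading 286 -> 46
Final: pos=(11.577,-40.373), heading=46, 3 segment(s) drawn
Waypoints (4 total):
(0, 0)
(5.237, -18.264)
(7.718, -26.915)
(11.577, -40.373)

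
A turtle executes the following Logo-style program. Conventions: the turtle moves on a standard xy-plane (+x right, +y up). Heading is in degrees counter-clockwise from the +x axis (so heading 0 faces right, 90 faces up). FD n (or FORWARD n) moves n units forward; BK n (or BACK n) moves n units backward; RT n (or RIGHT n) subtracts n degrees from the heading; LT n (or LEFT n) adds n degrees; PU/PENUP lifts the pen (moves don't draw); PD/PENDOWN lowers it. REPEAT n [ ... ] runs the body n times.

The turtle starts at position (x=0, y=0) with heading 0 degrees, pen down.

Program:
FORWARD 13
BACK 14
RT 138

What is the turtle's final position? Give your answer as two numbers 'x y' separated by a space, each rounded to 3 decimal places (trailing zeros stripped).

Answer: -1 0

Derivation:
Executing turtle program step by step:
Start: pos=(0,0), heading=0, pen down
FD 13: (0,0) -> (13,0) [heading=0, draw]
BK 14: (13,0) -> (-1,0) [heading=0, draw]
RT 138: heading 0 -> 222
Final: pos=(-1,0), heading=222, 2 segment(s) drawn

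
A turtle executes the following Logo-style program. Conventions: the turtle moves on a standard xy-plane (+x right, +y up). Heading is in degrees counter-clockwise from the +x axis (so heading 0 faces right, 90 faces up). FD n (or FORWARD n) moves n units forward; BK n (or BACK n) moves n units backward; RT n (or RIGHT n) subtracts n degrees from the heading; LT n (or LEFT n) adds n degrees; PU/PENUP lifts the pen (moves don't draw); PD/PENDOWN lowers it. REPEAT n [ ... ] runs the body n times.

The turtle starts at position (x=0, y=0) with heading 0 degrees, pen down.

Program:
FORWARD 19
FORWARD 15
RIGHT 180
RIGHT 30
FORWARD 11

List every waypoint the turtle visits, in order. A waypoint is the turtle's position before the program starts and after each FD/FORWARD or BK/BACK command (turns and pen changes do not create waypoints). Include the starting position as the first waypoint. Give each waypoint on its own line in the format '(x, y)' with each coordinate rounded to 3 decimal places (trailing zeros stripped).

Answer: (0, 0)
(19, 0)
(34, 0)
(24.474, 5.5)

Derivation:
Executing turtle program step by step:
Start: pos=(0,0), heading=0, pen down
FD 19: (0,0) -> (19,0) [heading=0, draw]
FD 15: (19,0) -> (34,0) [heading=0, draw]
RT 180: heading 0 -> 180
RT 30: heading 180 -> 150
FD 11: (34,0) -> (24.474,5.5) [heading=150, draw]
Final: pos=(24.474,5.5), heading=150, 3 segment(s) drawn
Waypoints (4 total):
(0, 0)
(19, 0)
(34, 0)
(24.474, 5.5)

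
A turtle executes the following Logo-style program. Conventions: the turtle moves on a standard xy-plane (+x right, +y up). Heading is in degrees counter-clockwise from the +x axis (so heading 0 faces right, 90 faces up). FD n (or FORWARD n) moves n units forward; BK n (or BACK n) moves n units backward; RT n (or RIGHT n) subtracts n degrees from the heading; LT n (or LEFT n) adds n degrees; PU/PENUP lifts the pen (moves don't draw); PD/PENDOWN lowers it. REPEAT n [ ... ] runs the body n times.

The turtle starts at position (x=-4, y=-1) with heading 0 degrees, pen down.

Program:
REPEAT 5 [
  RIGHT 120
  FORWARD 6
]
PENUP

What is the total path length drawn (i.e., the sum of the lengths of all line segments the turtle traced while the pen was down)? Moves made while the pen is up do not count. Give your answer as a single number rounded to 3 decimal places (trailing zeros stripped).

Answer: 30

Derivation:
Executing turtle program step by step:
Start: pos=(-4,-1), heading=0, pen down
REPEAT 5 [
  -- iteration 1/5 --
  RT 120: heading 0 -> 240
  FD 6: (-4,-1) -> (-7,-6.196) [heading=240, draw]
  -- iteration 2/5 --
  RT 120: heading 240 -> 120
  FD 6: (-7,-6.196) -> (-10,-1) [heading=120, draw]
  -- iteration 3/5 --
  RT 120: heading 120 -> 0
  FD 6: (-10,-1) -> (-4,-1) [heading=0, draw]
  -- iteration 4/5 --
  RT 120: heading 0 -> 240
  FD 6: (-4,-1) -> (-7,-6.196) [heading=240, draw]
  -- iteration 5/5 --
  RT 120: heading 240 -> 120
  FD 6: (-7,-6.196) -> (-10,-1) [heading=120, draw]
]
PU: pen up
Final: pos=(-10,-1), heading=120, 5 segment(s) drawn

Segment lengths:
  seg 1: (-4,-1) -> (-7,-6.196), length = 6
  seg 2: (-7,-6.196) -> (-10,-1), length = 6
  seg 3: (-10,-1) -> (-4,-1), length = 6
  seg 4: (-4,-1) -> (-7,-6.196), length = 6
  seg 5: (-7,-6.196) -> (-10,-1), length = 6
Total = 30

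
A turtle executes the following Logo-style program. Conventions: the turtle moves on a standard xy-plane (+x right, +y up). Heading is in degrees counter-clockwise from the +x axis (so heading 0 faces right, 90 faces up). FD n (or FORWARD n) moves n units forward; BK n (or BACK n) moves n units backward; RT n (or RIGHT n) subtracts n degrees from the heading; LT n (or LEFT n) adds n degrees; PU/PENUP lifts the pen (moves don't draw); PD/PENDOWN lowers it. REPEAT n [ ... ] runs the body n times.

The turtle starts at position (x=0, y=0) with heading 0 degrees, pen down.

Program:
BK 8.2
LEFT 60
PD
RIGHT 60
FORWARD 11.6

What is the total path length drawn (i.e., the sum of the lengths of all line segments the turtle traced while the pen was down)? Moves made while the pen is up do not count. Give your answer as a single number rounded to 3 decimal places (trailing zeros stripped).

Answer: 19.8

Derivation:
Executing turtle program step by step:
Start: pos=(0,0), heading=0, pen down
BK 8.2: (0,0) -> (-8.2,0) [heading=0, draw]
LT 60: heading 0 -> 60
PD: pen down
RT 60: heading 60 -> 0
FD 11.6: (-8.2,0) -> (3.4,0) [heading=0, draw]
Final: pos=(3.4,0), heading=0, 2 segment(s) drawn

Segment lengths:
  seg 1: (0,0) -> (-8.2,0), length = 8.2
  seg 2: (-8.2,0) -> (3.4,0), length = 11.6
Total = 19.8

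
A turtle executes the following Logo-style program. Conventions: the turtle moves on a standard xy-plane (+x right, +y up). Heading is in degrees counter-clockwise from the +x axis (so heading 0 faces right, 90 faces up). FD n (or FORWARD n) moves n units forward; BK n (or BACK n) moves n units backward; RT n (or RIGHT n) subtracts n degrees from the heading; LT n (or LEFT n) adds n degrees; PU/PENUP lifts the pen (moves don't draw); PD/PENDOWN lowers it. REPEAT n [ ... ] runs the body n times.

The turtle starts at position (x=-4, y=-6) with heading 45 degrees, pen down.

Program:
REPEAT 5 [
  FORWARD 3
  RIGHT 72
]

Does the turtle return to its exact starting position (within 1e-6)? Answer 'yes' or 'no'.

Executing turtle program step by step:
Start: pos=(-4,-6), heading=45, pen down
REPEAT 5 [
  -- iteration 1/5 --
  FD 3: (-4,-6) -> (-1.879,-3.879) [heading=45, draw]
  RT 72: heading 45 -> 333
  -- iteration 2/5 --
  FD 3: (-1.879,-3.879) -> (0.794,-5.241) [heading=333, draw]
  RT 72: heading 333 -> 261
  -- iteration 3/5 --
  FD 3: (0.794,-5.241) -> (0.325,-8.204) [heading=261, draw]
  RT 72: heading 261 -> 189
  -- iteration 4/5 --
  FD 3: (0.325,-8.204) -> (-2.638,-8.673) [heading=189, draw]
  RT 72: heading 189 -> 117
  -- iteration 5/5 --
  FD 3: (-2.638,-8.673) -> (-4,-6) [heading=117, draw]
  RT 72: heading 117 -> 45
]
Final: pos=(-4,-6), heading=45, 5 segment(s) drawn

Start position: (-4, -6)
Final position: (-4, -6)
Distance = 0; < 1e-6 -> CLOSED

Answer: yes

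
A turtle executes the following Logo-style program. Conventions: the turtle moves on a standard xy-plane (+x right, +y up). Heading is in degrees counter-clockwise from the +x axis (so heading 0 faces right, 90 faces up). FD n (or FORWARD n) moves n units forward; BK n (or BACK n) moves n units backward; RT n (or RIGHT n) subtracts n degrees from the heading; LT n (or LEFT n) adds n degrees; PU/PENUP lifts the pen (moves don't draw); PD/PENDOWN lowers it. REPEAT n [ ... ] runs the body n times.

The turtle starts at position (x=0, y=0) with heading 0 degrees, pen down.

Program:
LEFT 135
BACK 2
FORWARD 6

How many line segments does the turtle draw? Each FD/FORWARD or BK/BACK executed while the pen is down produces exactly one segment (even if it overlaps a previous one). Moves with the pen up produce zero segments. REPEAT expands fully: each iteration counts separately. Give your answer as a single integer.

Executing turtle program step by step:
Start: pos=(0,0), heading=0, pen down
LT 135: heading 0 -> 135
BK 2: (0,0) -> (1.414,-1.414) [heading=135, draw]
FD 6: (1.414,-1.414) -> (-2.828,2.828) [heading=135, draw]
Final: pos=(-2.828,2.828), heading=135, 2 segment(s) drawn
Segments drawn: 2

Answer: 2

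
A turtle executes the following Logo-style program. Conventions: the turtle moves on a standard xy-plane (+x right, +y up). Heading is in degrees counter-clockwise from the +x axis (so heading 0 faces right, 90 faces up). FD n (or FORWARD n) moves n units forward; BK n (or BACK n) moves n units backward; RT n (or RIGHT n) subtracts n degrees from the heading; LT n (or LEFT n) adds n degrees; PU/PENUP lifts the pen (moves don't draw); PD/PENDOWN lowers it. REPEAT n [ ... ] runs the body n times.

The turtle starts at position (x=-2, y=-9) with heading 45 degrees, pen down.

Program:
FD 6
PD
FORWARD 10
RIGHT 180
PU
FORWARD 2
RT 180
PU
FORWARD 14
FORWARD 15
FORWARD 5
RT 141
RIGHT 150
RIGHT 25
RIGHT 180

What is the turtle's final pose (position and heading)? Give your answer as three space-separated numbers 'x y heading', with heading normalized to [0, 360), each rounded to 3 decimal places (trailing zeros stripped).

Answer: 31.941 24.941 269

Derivation:
Executing turtle program step by step:
Start: pos=(-2,-9), heading=45, pen down
FD 6: (-2,-9) -> (2.243,-4.757) [heading=45, draw]
PD: pen down
FD 10: (2.243,-4.757) -> (9.314,2.314) [heading=45, draw]
RT 180: heading 45 -> 225
PU: pen up
FD 2: (9.314,2.314) -> (7.899,0.899) [heading=225, move]
RT 180: heading 225 -> 45
PU: pen up
FD 14: (7.899,0.899) -> (17.799,10.799) [heading=45, move]
FD 15: (17.799,10.799) -> (28.406,21.406) [heading=45, move]
FD 5: (28.406,21.406) -> (31.941,24.941) [heading=45, move]
RT 141: heading 45 -> 264
RT 150: heading 264 -> 114
RT 25: heading 114 -> 89
RT 180: heading 89 -> 269
Final: pos=(31.941,24.941), heading=269, 2 segment(s) drawn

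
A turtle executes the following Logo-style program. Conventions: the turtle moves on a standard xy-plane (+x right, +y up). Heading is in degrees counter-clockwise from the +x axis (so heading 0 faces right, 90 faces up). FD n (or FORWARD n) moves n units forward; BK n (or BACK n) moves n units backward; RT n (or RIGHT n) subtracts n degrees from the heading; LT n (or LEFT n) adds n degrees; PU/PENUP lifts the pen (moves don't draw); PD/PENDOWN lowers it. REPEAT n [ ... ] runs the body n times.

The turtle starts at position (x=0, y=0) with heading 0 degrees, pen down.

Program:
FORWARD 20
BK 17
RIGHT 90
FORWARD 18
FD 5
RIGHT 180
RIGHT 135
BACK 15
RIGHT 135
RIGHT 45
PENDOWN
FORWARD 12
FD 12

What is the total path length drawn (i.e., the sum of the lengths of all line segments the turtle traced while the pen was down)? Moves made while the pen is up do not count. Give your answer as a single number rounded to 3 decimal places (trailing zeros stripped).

Answer: 99

Derivation:
Executing turtle program step by step:
Start: pos=(0,0), heading=0, pen down
FD 20: (0,0) -> (20,0) [heading=0, draw]
BK 17: (20,0) -> (3,0) [heading=0, draw]
RT 90: heading 0 -> 270
FD 18: (3,0) -> (3,-18) [heading=270, draw]
FD 5: (3,-18) -> (3,-23) [heading=270, draw]
RT 180: heading 270 -> 90
RT 135: heading 90 -> 315
BK 15: (3,-23) -> (-7.607,-12.393) [heading=315, draw]
RT 135: heading 315 -> 180
RT 45: heading 180 -> 135
PD: pen down
FD 12: (-7.607,-12.393) -> (-16.092,-3.908) [heading=135, draw]
FD 12: (-16.092,-3.908) -> (-24.577,4.577) [heading=135, draw]
Final: pos=(-24.577,4.577), heading=135, 7 segment(s) drawn

Segment lengths:
  seg 1: (0,0) -> (20,0), length = 20
  seg 2: (20,0) -> (3,0), length = 17
  seg 3: (3,0) -> (3,-18), length = 18
  seg 4: (3,-18) -> (3,-23), length = 5
  seg 5: (3,-23) -> (-7.607,-12.393), length = 15
  seg 6: (-7.607,-12.393) -> (-16.092,-3.908), length = 12
  seg 7: (-16.092,-3.908) -> (-24.577,4.577), length = 12
Total = 99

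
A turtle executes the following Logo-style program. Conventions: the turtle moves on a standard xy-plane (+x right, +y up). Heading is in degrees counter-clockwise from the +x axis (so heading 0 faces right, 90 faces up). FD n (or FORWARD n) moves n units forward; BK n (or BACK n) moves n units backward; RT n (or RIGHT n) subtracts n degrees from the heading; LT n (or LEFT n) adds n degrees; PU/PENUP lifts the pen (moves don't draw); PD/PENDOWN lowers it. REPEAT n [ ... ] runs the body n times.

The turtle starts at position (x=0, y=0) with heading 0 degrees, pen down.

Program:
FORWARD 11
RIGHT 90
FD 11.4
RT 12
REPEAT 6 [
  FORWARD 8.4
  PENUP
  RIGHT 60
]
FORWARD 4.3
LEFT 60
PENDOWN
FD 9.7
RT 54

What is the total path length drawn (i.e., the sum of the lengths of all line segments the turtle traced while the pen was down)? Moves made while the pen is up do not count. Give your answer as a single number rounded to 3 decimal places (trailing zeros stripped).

Executing turtle program step by step:
Start: pos=(0,0), heading=0, pen down
FD 11: (0,0) -> (11,0) [heading=0, draw]
RT 90: heading 0 -> 270
FD 11.4: (11,0) -> (11,-11.4) [heading=270, draw]
RT 12: heading 270 -> 258
REPEAT 6 [
  -- iteration 1/6 --
  FD 8.4: (11,-11.4) -> (9.254,-19.616) [heading=258, draw]
  PU: pen up
  RT 60: heading 258 -> 198
  -- iteration 2/6 --
  FD 8.4: (9.254,-19.616) -> (1.265,-22.212) [heading=198, move]
  PU: pen up
  RT 60: heading 198 -> 138
  -- iteration 3/6 --
  FD 8.4: (1.265,-22.212) -> (-4.978,-16.591) [heading=138, move]
  PU: pen up
  RT 60: heading 138 -> 78
  -- iteration 4/6 --
  FD 8.4: (-4.978,-16.591) -> (-3.231,-8.375) [heading=78, move]
  PU: pen up
  RT 60: heading 78 -> 18
  -- iteration 5/6 --
  FD 8.4: (-3.231,-8.375) -> (4.758,-5.779) [heading=18, move]
  PU: pen up
  RT 60: heading 18 -> 318
  -- iteration 6/6 --
  FD 8.4: (4.758,-5.779) -> (11,-11.4) [heading=318, move]
  PU: pen up
  RT 60: heading 318 -> 258
]
FD 4.3: (11,-11.4) -> (10.106,-15.606) [heading=258, move]
LT 60: heading 258 -> 318
PD: pen down
FD 9.7: (10.106,-15.606) -> (17.314,-22.097) [heading=318, draw]
RT 54: heading 318 -> 264
Final: pos=(17.314,-22.097), heading=264, 4 segment(s) drawn

Segment lengths:
  seg 1: (0,0) -> (11,0), length = 11
  seg 2: (11,0) -> (11,-11.4), length = 11.4
  seg 3: (11,-11.4) -> (9.254,-19.616), length = 8.4
  seg 4: (10.106,-15.606) -> (17.314,-22.097), length = 9.7
Total = 40.5

Answer: 40.5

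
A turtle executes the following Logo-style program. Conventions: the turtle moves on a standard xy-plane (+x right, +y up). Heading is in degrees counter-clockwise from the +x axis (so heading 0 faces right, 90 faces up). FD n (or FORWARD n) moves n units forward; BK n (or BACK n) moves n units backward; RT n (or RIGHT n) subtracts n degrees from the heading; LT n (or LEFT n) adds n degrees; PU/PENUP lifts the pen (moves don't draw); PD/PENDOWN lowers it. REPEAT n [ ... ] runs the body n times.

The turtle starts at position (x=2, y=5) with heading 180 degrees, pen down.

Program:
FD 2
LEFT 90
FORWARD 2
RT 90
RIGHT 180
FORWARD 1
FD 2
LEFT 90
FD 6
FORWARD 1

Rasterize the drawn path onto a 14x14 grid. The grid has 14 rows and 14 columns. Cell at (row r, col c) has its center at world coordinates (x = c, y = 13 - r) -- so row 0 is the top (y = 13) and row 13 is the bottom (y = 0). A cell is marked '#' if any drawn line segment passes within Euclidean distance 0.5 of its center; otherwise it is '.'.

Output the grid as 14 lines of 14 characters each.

Segment 0: (2,5) -> (0,5)
Segment 1: (0,5) -> (-0,3)
Segment 2: (-0,3) -> (1,3)
Segment 3: (1,3) -> (3,3)
Segment 4: (3,3) -> (3,9)
Segment 5: (3,9) -> (3,10)

Answer: ..............
..............
..............
...#..........
...#..........
...#..........
...#..........
...#..........
####..........
#..#..........
####..........
..............
..............
..............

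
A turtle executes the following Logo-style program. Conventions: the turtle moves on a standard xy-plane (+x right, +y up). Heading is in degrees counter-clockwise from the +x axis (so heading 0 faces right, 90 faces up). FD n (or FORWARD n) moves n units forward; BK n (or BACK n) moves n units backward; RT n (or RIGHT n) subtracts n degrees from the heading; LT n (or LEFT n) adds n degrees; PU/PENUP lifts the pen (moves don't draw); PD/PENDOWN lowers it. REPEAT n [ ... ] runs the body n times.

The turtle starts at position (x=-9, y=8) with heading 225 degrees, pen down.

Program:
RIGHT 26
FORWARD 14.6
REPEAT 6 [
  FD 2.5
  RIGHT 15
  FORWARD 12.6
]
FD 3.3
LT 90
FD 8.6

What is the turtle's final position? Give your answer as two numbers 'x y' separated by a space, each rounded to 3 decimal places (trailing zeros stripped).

Executing turtle program step by step:
Start: pos=(-9,8), heading=225, pen down
RT 26: heading 225 -> 199
FD 14.6: (-9,8) -> (-22.805,3.247) [heading=199, draw]
REPEAT 6 [
  -- iteration 1/6 --
  FD 2.5: (-22.805,3.247) -> (-25.168,2.433) [heading=199, draw]
  RT 15: heading 199 -> 184
  FD 12.6: (-25.168,2.433) -> (-37.738,1.554) [heading=184, draw]
  -- iteration 2/6 --
  FD 2.5: (-37.738,1.554) -> (-40.232,1.379) [heading=184, draw]
  RT 15: heading 184 -> 169
  FD 12.6: (-40.232,1.379) -> (-52.6,3.784) [heading=169, draw]
  -- iteration 3/6 --
  FD 2.5: (-52.6,3.784) -> (-55.054,4.261) [heading=169, draw]
  RT 15: heading 169 -> 154
  FD 12.6: (-55.054,4.261) -> (-66.379,9.784) [heading=154, draw]
  -- iteration 4/6 --
  FD 2.5: (-66.379,9.784) -> (-68.626,10.88) [heading=154, draw]
  RT 15: heading 154 -> 139
  FD 12.6: (-68.626,10.88) -> (-78.135,19.146) [heading=139, draw]
  -- iteration 5/6 --
  FD 2.5: (-78.135,19.146) -> (-80.022,20.787) [heading=139, draw]
  RT 15: heading 139 -> 124
  FD 12.6: (-80.022,20.787) -> (-87.068,31.232) [heading=124, draw]
  -- iteration 6/6 --
  FD 2.5: (-87.068,31.232) -> (-88.466,33.305) [heading=124, draw]
  RT 15: heading 124 -> 109
  FD 12.6: (-88.466,33.305) -> (-92.568,45.219) [heading=109, draw]
]
FD 3.3: (-92.568,45.219) -> (-93.642,48.339) [heading=109, draw]
LT 90: heading 109 -> 199
FD 8.6: (-93.642,48.339) -> (-101.774,45.539) [heading=199, draw]
Final: pos=(-101.774,45.539), heading=199, 15 segment(s) drawn

Answer: -101.774 45.539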